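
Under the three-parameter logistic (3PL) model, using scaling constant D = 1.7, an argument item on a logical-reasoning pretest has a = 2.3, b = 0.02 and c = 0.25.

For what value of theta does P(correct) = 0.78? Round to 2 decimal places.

0.24

P(theta) = c + (1 − c) · 1 / (1 + exp(−D·a(theta − b)))
Remove guessing floor: (0.78 − 0.25)/(1 − 0.25) = 0.7067
logit = ln(0.7067/0.2933) = 0.8792
theta = b + logit/(1.7·a) = 0.02 + 0.8792/3.9100 = 0.2449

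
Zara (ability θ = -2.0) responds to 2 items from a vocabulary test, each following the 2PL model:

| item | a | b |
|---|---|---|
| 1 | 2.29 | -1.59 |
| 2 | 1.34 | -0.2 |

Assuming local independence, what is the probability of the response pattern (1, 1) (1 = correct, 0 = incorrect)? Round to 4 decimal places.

P(θ) = 1 / (1 + exp(−a(θ − b)))
P_1 = 1/(1+e^{0.9389}) = 0.2811
P_2 = 1/(1+e^{2.4120}) = 0.0823
L = P_1 × P_2 = 0.2811 × 0.0823 = 0.02313

0.0231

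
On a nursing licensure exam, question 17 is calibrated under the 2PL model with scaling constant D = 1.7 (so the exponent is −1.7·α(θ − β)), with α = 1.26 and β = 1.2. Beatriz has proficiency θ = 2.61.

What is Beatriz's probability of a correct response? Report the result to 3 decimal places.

P(θ) = 1 / (1 + exp(−D·α(θ − β)))
Exponent: 1.7 × 1.26 × (2.61 − 1.2) = 3.0202
1/(1 + e^{-3.0202}) = 0.9535
P = 0.9535

0.953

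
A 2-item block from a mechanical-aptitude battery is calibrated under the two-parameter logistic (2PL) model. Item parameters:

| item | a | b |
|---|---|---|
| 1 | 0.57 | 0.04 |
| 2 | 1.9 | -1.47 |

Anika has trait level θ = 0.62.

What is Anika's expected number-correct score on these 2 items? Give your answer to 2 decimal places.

P(θ) = 1 / (1 + exp(−a(θ − b)))
P_1 = 1/(1+e^{-0.3306}) = 0.5819
P_2 = 1/(1+e^{-3.9710}) = 0.9815
E[score] = 0.5819 + 0.9815 = 1.5634

1.56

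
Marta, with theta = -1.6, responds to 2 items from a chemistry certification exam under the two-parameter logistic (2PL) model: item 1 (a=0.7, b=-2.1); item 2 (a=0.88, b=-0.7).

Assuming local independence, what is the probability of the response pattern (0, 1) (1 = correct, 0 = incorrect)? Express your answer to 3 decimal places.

P(theta) = 1 / (1 + exp(−a(theta − b)))
P_1 = 1/(1+e^{-0.3500}) = 0.5866
P_2 = 1/(1+e^{0.7920}) = 0.3117
L = (1−P_1) × P_2 = 0.4134 × 0.3117 = 0.12887

0.129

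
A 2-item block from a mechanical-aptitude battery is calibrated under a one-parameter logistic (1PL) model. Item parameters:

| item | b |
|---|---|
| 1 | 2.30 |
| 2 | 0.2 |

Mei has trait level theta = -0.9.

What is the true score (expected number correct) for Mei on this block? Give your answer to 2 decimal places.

P(theta) = 1 / (1 + exp(−(theta − b)))
P_1 = 1/(1+e^{3.2000}) = 0.0392
P_2 = 1/(1+e^{1.1000}) = 0.2497
E[score] = 0.0392 + 0.2497 = 0.2889

0.29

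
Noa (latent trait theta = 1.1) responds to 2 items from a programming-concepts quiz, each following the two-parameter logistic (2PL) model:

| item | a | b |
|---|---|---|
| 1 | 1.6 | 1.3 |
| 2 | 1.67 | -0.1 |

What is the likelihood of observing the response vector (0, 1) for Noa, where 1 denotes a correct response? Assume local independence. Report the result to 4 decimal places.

0.5105

P(theta) = 1 / (1 + exp(−a(theta − b)))
P_1 = 1/(1+e^{0.3200}) = 0.4207
P_2 = 1/(1+e^{-2.0040}) = 0.8812
L = (1−P_1) × P_2 = 0.5793 × 0.8812 = 0.51051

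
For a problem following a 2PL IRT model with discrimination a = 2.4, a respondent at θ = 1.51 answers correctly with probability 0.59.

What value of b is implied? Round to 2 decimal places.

P(θ) = 1 / (1 + exp(−a(θ − b)))
logit(0.59) = ln(0.59/0.41) = 0.3640
b = θ − logit/(a) = 1.51 − 0.3640/2.4000 = 1.3583

1.36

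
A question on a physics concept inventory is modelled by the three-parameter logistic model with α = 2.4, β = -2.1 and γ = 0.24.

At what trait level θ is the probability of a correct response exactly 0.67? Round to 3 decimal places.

P(θ) = γ + (1 − γ) · 1 / (1 + exp(−α(θ − β)))
Remove guessing floor: (0.67 − 0.24)/(1 − 0.24) = 0.5658
logit = ln(0.5658/0.4342) = 0.2647
θ = β + logit/(α) = -2.1 + 0.2647/2.4000 = -1.9897

-1.990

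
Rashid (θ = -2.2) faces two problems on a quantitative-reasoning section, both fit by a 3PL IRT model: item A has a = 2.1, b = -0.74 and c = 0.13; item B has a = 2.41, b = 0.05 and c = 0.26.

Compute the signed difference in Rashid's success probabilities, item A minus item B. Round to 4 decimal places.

-0.0945

P(θ) = c + (1 − c) · 1 / (1 + exp(−a(θ − b)))
P_A = 0.1687
P_B = 0.2633
P_A − P_B = -0.0945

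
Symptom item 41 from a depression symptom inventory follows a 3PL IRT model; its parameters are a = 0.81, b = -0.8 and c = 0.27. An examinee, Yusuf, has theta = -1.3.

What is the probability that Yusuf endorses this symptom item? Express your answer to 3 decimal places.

0.562

P(theta) = c + (1 − c) · 1 / (1 + exp(−a(theta − b)))
Exponent: 0.81 × (-1.3 − (-0.8)) = -0.4050
1/(1 + e^{0.4050}) = 0.4001
P = 0.27 + 0.73 × 0.4001 = 0.5621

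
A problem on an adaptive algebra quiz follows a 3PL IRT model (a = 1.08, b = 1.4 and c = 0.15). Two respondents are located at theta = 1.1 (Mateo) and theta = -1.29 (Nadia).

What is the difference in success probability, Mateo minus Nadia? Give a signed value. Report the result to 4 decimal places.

P(theta) = c + (1 − c) · 1 / (1 + exp(−a(theta − b)))
P(Mateo) = 0.5067  [exponent -0.3240]
P(Nadia) = 0.1941  [exponent -2.9052]
Difference = 0.5067 − 0.1941 = 0.3126

0.3126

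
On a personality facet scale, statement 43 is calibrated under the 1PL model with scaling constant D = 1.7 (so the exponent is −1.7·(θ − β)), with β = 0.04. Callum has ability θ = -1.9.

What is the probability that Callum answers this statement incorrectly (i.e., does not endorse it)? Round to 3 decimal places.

0.964

P(θ) = 1 / (1 + exp(−D·(θ − β)))
Exponent: 1.7 × (-1.9 − 0.04) = -3.2980
1/(1 + e^{3.2980}) = 0.0356
P = 0.0356
P(incorrect) = 1 − 0.0356 = 0.9644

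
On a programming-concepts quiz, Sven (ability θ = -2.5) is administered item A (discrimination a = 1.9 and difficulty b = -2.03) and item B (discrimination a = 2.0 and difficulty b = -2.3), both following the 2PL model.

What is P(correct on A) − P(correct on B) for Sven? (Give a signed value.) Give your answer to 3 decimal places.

-0.111

P(θ) = 1 / (1 + exp(−a(θ − b)))
P_A = 0.2905
P_B = 0.4013
P_A − P_B = -0.1108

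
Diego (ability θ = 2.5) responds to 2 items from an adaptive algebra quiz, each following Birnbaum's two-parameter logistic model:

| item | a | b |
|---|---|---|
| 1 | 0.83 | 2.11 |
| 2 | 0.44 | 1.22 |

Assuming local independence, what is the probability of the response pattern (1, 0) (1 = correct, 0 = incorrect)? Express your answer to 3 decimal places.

0.211

P(θ) = 1 / (1 + exp(−a(θ − b)))
P_1 = 1/(1+e^{-0.3237}) = 0.5802
P_2 = 1/(1+e^{-0.5632}) = 0.6372
L = P_1 × (1−P_2) = 0.5802 × 0.3628 = 0.21051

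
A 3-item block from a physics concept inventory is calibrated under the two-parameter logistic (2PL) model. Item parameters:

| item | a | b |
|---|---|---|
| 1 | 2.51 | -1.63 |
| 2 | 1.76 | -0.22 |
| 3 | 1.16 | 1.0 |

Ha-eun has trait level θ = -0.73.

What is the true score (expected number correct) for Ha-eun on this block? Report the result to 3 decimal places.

P(θ) = 1 / (1 + exp(−a(θ − b)))
P_1 = 1/(1+e^{-2.2590}) = 0.9054
P_2 = 1/(1+e^{0.8976}) = 0.2895
P_3 = 1/(1+e^{2.0068}) = 0.1185
E[score] = 0.9054 + 0.2895 + 0.1185 = 1.3135

1.313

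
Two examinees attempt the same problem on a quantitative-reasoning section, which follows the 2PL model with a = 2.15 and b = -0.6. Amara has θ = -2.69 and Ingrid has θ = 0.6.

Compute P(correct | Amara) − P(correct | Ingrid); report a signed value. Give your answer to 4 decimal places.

P(θ) = 1 / (1 + exp(−a(θ − b)))
P(Amara) = 0.0111  [exponent -4.4935]
P(Ingrid) = 0.9296  [exponent 2.5800]
Difference = 0.0111 − 0.9296 = -0.9185

-0.9185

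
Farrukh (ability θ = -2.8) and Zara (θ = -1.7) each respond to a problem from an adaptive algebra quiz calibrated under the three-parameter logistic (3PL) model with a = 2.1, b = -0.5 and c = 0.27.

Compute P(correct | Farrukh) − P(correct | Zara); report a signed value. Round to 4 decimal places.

P(θ) = c + (1 − c) · 1 / (1 + exp(−a(θ − b)))
P(Farrukh) = 0.2758  [exponent -4.8300]
P(Zara) = 0.3244  [exponent -2.5200]
Difference = 0.2758 − 0.3244 = -0.0486

-0.0486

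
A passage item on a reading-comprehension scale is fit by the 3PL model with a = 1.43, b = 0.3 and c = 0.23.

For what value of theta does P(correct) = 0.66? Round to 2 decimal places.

0.46

P(theta) = c + (1 − c) · 1 / (1 + exp(−a(theta − b)))
Remove guessing floor: (0.66 − 0.23)/(1 − 0.23) = 0.5584
logit = ln(0.5584/0.4416) = 0.2348
theta = b + logit/(a) = 0.3 + 0.2348/1.4300 = 0.4642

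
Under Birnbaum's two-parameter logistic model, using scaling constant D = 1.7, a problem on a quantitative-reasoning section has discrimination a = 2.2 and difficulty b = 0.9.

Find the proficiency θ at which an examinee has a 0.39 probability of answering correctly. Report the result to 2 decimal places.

P(θ) = 1 / (1 + exp(−D·a(θ − b)))
logit = ln(0.3900/0.6100) = -0.4473
θ = b + logit/(1.7·a) = 0.9 + (-0.4473)/3.7400 = 0.7804

0.78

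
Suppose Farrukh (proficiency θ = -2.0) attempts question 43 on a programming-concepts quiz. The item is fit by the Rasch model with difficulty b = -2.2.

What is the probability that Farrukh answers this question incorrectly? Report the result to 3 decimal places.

P(θ) = 1 / (1 + exp(−(θ − b)))
Exponent: (-2.0 − (-2.2)) = 0.2000
1/(1 + e^{-0.2000}) = 0.5498
P = 0.5498
P(incorrect) = 1 − 0.5498 = 0.4502

0.450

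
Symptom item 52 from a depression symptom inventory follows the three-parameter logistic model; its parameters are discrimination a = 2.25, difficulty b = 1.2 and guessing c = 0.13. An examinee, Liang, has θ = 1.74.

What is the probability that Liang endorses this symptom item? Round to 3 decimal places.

0.801

P(θ) = c + (1 − c) · 1 / (1 + exp(−a(θ − b)))
Exponent: 2.25 × (1.74 − 1.2) = 1.2150
1/(1 + e^{-1.2150}) = 0.7712
P = 0.13 + 0.87 × 0.7712 = 0.8009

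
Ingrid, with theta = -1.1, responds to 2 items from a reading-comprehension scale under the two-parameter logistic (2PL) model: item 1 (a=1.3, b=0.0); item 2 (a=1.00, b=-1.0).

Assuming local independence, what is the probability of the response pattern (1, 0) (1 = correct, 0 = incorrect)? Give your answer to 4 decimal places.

0.1014

P(theta) = 1 / (1 + exp(−a(theta − b)))
P_1 = 1/(1+e^{1.4300}) = 0.1931
P_2 = 1/(1+e^{0.1000}) = 0.4750
L = P_1 × (1−P_2) = 0.1931 × 0.5250 = 0.10137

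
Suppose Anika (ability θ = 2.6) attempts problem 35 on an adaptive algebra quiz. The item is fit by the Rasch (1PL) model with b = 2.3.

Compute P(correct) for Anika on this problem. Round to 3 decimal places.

P(θ) = 1 / (1 + exp(−(θ − b)))
Exponent: (2.6 − 2.3) = 0.3000
1/(1 + e^{-0.3000}) = 0.5744
P = 0.5744

0.574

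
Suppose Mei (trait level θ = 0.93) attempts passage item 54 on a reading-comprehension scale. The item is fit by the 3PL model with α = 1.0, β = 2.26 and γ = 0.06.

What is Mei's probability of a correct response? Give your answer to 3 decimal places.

P(θ) = γ + (1 − γ) · 1 / (1 + exp(−α(θ − β)))
Exponent: 1.0 × (0.93 − 2.26) = -1.3300
1/(1 + e^{1.3300}) = 0.2092
P = 0.06 + 0.94 × 0.2092 = 0.2566

0.257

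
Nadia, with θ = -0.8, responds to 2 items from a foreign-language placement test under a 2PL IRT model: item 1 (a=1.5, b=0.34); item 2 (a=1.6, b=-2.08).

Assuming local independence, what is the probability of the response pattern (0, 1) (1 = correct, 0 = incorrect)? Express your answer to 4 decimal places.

0.7501

P(θ) = 1 / (1 + exp(−a(θ − b)))
P_1 = 1/(1+e^{1.7100}) = 0.1532
P_2 = 1/(1+e^{-2.0480}) = 0.8857
L = (1−P_1) × P_2 = 0.8468 × 0.8857 = 0.75008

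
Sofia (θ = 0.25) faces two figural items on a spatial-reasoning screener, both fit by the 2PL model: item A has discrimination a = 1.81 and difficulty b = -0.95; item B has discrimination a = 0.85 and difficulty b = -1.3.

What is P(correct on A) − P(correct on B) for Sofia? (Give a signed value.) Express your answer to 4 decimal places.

P(θ) = 1 / (1 + exp(−a(θ − b)))
P_A = 0.8977
P_B = 0.7888
P_A − P_B = 0.1089

0.1089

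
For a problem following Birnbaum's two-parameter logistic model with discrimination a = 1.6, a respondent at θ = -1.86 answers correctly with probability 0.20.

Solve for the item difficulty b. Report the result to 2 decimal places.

-0.99

P(θ) = 1 / (1 + exp(−a(θ − b)))
logit(0.20) = ln(0.20/0.80) = -1.3863
b = θ − logit/(a) = -1.86 − (-1.3863)/1.6000 = -0.9936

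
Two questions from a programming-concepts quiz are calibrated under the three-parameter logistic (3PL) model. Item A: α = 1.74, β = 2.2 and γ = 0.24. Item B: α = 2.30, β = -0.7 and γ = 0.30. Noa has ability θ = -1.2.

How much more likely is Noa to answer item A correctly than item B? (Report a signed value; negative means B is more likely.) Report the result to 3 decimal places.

P(θ) = γ + (1 − γ) · 1 / (1 + exp(−α(θ − β)))
P_A = 0.2420
P_B = 0.4683
P_A − P_B = -0.2263

-0.226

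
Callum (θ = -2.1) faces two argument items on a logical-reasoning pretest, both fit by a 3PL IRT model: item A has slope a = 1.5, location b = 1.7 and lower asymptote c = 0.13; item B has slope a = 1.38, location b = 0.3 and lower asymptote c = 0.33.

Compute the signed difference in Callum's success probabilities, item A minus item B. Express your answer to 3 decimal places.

P(θ) = c + (1 − c) · 1 / (1 + exp(−a(θ − b)))
P_A = 0.1329
P_B = 0.3536
P_A − P_B = -0.2207

-0.221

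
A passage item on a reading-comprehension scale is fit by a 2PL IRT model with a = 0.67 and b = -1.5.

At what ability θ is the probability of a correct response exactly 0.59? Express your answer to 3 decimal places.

P(θ) = 1 / (1 + exp(−a(θ − b)))
logit = ln(0.5900/0.4100) = 0.3640
θ = b + logit/(a) = -1.5 + 0.3640/0.6700 = -0.9568

-0.957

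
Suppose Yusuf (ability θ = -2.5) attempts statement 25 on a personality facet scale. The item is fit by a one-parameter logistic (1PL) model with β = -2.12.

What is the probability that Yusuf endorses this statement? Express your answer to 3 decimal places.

0.406

P(θ) = 1 / (1 + exp(−(θ − β)))
Exponent: (-2.5 − (-2.12)) = -0.3800
1/(1 + e^{0.3800}) = 0.4061
P = 0.4061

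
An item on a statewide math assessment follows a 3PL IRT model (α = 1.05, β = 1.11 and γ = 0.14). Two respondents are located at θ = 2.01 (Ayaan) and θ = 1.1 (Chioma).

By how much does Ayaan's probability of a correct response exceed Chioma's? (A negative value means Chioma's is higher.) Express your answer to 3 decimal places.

P(θ) = γ + (1 − γ) · 1 / (1 + exp(−α(θ − β)))
P(Ayaan) = 0.7593  [exponent 0.9450]
P(Chioma) = 0.5677  [exponent -0.0105]
Difference = 0.7593 − 0.5677 = 0.1916

0.192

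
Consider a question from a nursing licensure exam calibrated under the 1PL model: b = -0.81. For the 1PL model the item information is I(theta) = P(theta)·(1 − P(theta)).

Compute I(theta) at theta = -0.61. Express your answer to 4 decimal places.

0.2475

P = 1/(1+e^{-0.2000}) = 0.5498
P(1−P) = 0.5498 × 0.4502 = 0.2475
I = P(1−P) = 0.24752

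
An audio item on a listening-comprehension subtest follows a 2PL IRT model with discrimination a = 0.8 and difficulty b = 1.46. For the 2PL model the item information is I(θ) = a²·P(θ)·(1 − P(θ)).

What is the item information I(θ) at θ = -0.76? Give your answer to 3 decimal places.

0.079

P = 1/(1+e^{1.7760}) = 0.1448
P(1−P) = 0.1448 × 0.8552 = 0.1238
I = a² × P(1−P) = 0.8² × 0.1238 = 0.07925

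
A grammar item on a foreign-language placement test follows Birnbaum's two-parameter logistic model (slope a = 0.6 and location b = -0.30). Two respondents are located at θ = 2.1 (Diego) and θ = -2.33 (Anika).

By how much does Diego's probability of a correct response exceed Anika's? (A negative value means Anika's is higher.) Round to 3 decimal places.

0.580

P(θ) = 1 / (1 + exp(−a(θ − b)))
P(Diego) = 0.8085  [exponent 1.4400]
P(Anika) = 0.2283  [exponent -1.2180]
Difference = 0.8085 − 0.2283 = 0.5802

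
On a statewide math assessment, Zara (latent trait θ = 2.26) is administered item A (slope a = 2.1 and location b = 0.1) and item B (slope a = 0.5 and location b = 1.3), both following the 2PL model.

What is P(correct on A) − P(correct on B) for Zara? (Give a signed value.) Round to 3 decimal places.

0.372

P(θ) = 1 / (1 + exp(−a(θ − b)))
P_A = 0.9894
P_B = 0.6177
P_A − P_B = 0.3716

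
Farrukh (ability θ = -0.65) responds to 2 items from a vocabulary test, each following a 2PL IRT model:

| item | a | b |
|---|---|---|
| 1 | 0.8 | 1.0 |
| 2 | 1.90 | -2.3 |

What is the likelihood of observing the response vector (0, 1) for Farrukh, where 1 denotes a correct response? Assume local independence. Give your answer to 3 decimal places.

0.756

P(θ) = 1 / (1 + exp(−a(θ − b)))
P_1 = 1/(1+e^{1.3200}) = 0.2108
P_2 = 1/(1+e^{-3.1350}) = 0.9583
L = (1−P_1) × P_2 = 0.7892 × 0.9583 = 0.75628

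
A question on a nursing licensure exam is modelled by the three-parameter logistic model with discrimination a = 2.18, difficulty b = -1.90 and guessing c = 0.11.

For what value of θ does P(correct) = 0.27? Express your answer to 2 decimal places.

P(θ) = c + (1 − c) · 1 / (1 + exp(−a(θ − b)))
Remove guessing floor: (0.27 − 0.11)/(1 − 0.11) = 0.1798
logit = ln(0.1798/0.8202) = -1.5179
θ = b + logit/(a) = -1.90 + (-1.5179)/2.1800 = -2.5963

-2.60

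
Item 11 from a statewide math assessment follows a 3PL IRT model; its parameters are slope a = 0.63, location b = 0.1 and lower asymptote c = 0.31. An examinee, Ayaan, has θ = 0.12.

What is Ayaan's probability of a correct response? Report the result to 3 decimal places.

P(θ) = c + (1 − c) · 1 / (1 + exp(−a(θ − b)))
Exponent: 0.63 × (0.12 − 0.1) = 0.0126
1/(1 + e^{-0.0126}) = 0.5031
P = 0.31 + 0.69 × 0.5031 = 0.6572

0.657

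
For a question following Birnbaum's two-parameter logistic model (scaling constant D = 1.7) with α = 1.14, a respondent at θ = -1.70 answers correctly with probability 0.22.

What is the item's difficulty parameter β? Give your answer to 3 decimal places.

P(θ) = 1 / (1 + exp(−D·α(θ − β)))
logit(0.22) = ln(0.22/0.78) = -1.2657
β = θ − logit/(1.7·α) = -1.70 − (-1.2657)/1.9380 = -1.0469

-1.047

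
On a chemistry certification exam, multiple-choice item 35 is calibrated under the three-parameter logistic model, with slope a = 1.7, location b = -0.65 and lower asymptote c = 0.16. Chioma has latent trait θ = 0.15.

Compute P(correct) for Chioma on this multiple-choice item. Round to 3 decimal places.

P(θ) = c + (1 − c) · 1 / (1 + exp(−a(θ − b)))
Exponent: 1.7 × (0.15 − (-0.65)) = 1.3600
1/(1 + e^{-1.3600}) = 0.7958
P = 0.16 + 0.84 × 0.7958 = 0.8284

0.828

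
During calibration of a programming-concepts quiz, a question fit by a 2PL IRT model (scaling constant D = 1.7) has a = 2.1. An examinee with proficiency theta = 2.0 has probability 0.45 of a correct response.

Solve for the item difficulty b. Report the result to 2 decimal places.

2.06

P(theta) = 1 / (1 + exp(−D·a(theta − b)))
logit(0.45) = ln(0.45/0.55) = -0.2007
b = theta − logit/(1.7·a) = 2.0 − (-0.2007)/3.5700 = 2.0562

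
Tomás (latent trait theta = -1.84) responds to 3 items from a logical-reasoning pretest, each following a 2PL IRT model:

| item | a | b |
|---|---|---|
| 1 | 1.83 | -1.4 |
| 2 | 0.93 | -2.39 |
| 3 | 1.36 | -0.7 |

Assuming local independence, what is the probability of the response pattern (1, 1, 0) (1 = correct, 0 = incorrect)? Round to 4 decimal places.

P(theta) = 1 / (1 + exp(−a(theta − b)))
P_1 = 1/(1+e^{0.8052}) = 0.3089
P_2 = 1/(1+e^{-0.5115}) = 0.6252
P_3 = 1/(1+e^{1.5504}) = 0.1750
L = P_1 × P_2 × (1−P_3) = 0.3089 × 0.6252 × 0.8250 = 0.15932

0.1593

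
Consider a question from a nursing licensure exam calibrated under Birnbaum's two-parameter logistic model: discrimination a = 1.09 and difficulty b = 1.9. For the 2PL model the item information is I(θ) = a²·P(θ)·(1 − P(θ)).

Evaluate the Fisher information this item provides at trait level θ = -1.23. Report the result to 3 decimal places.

0.037

P = 1/(1+e^{3.4117}) = 0.0319
P(1−P) = 0.0319 × 0.9681 = 0.0309
I = a² × P(1−P) = 1.09² × 0.0309 = 0.03673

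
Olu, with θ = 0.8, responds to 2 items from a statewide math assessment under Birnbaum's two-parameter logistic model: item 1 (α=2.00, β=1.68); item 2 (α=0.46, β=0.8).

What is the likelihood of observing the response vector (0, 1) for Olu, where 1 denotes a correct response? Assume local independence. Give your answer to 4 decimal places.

0.4266

P(θ) = 1 / (1 + exp(−α(θ − β)))
P_1 = 1/(1+e^{1.7600}) = 0.1468
P_2 = 1/(1+e^{0.0000}) = 0.5000
L = (1−P_1) × P_2 = 0.8532 × 0.5000 = 0.42660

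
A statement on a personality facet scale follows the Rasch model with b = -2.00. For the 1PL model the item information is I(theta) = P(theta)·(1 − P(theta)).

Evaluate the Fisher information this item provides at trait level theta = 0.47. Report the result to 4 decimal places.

P = 1/(1+e^{-2.4700}) = 0.9220
P(1−P) = 0.9220 × 0.0780 = 0.0719
I = P(1−P) = 0.07191

0.0719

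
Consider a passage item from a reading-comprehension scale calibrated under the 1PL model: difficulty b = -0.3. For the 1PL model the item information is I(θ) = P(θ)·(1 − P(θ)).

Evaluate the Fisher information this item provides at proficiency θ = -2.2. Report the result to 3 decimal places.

P = 1/(1+e^{1.9000}) = 0.1301
P(1−P) = 0.1301 × 0.8699 = 0.1132
I = P(1−P) = 0.11318

0.113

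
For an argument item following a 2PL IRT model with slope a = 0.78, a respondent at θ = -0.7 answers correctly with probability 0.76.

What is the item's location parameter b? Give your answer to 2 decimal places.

P(θ) = 1 / (1 + exp(−a(θ − b)))
logit(0.76) = ln(0.76/0.24) = 1.1527
b = θ − logit/(a) = -0.7 − 1.1527/0.7800 = -2.1778

-2.18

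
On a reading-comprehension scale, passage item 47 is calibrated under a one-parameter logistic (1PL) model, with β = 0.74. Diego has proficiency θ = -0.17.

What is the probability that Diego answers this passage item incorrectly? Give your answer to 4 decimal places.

P(θ) = 1 / (1 + exp(−(θ − β)))
Exponent: (-0.17 − 0.74) = -0.9100
1/(1 + e^{0.9100}) = 0.2870
P = 0.2870
P(incorrect) = 1 − 0.2870 = 0.7130

0.7130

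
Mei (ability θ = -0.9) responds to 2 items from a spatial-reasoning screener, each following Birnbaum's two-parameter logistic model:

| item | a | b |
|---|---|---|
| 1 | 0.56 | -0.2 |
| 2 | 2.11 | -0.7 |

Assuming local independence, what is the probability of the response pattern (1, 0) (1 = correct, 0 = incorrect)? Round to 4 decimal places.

0.2435

P(θ) = 1 / (1 + exp(−a(θ − b)))
P_1 = 1/(1+e^{0.3920}) = 0.4032
P_2 = 1/(1+e^{0.4220}) = 0.3960
L = P_1 × (1−P_2) = 0.4032 × 0.6040 = 0.24354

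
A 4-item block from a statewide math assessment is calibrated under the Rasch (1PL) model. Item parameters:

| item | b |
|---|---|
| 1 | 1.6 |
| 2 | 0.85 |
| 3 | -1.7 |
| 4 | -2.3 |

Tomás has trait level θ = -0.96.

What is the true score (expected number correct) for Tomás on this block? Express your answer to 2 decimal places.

1.68

P(θ) = 1 / (1 + exp(−(θ − b)))
P_1 = 1/(1+e^{2.5600}) = 0.0718
P_2 = 1/(1+e^{1.8100}) = 0.1406
P_3 = 1/(1+e^{-0.7400}) = 0.6770
P_4 = 1/(1+e^{-1.3400}) = 0.7925
E[score] = 0.0718 + 0.1406 + 0.6770 + 0.7925 = 1.6819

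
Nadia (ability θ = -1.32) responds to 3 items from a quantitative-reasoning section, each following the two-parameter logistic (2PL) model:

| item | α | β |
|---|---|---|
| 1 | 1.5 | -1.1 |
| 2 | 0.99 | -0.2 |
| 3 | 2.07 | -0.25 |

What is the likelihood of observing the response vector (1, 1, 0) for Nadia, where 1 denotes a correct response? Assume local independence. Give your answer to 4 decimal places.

0.0936

P(θ) = 1 / (1 + exp(−α(θ − β)))
P_1 = 1/(1+e^{0.3300}) = 0.4182
P_2 = 1/(1+e^{1.1088}) = 0.2481
P_3 = 1/(1+e^{2.2149}) = 0.0984
L = P_1 × P_2 × (1−P_3) = 0.4182 × 0.2481 × 0.9016 = 0.09355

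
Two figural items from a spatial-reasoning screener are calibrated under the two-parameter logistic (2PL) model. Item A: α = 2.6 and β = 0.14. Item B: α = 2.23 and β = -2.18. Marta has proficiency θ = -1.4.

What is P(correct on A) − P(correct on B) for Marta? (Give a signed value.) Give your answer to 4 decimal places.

-0.8327

P(θ) = 1 / (1 + exp(−α(θ − β)))
P_A = 0.0179
P_B = 0.8506
P_A − P_B = -0.8327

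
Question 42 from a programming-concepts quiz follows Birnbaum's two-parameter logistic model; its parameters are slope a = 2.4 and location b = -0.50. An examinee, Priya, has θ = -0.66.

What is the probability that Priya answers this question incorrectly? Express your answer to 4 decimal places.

P(θ) = 1 / (1 + exp(−a(θ − b)))
Exponent: 2.4 × (-0.66 − (-0.50)) = -0.3840
1/(1 + e^{0.3840}) = 0.4052
P(incorrect) = 1 − 0.4052 = 0.5948

0.5948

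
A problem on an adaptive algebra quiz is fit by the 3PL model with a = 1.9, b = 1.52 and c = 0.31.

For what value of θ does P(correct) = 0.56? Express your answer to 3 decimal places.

P(θ) = c + (1 − c) · 1 / (1 + exp(−a(θ − b)))
Remove guessing floor: (0.56 − 0.31)/(1 − 0.31) = 0.3623
logit = ln(0.3623/0.6377) = -0.5653
θ = b + logit/(a) = 1.52 + (-0.5653)/1.9000 = 1.2225

1.222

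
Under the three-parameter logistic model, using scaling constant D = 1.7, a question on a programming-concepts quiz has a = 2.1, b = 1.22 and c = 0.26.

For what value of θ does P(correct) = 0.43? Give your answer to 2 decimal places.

0.88

P(θ) = c + (1 − c) · 1 / (1 + exp(−D·a(θ − b)))
Remove guessing floor: (0.43 − 0.26)/(1 − 0.26) = 0.2297
logit = ln(0.2297/0.7703) = -1.2098
θ = b + logit/(1.7·a) = 1.22 + (-1.2098)/3.5700 = 0.8811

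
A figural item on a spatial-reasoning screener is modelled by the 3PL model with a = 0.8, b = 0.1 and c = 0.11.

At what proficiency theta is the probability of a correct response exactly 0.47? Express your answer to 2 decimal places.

-0.38

P(theta) = c + (1 − c) · 1 / (1 + exp(−a(theta − b)))
Remove guessing floor: (0.47 − 0.11)/(1 − 0.11) = 0.4045
logit = ln(0.4045/0.5955) = -0.3868
theta = b + logit/(a) = 0.1 + (-0.3868)/0.8000 = -0.3835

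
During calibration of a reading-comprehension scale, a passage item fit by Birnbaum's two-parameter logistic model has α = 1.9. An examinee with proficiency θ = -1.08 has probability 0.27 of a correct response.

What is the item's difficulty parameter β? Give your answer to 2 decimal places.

P(θ) = 1 / (1 + exp(−α(θ − β)))
logit(0.27) = ln(0.27/0.73) = -0.9946
β = θ − logit/(α) = -1.08 − (-0.9946)/1.9000 = -0.5565

-0.56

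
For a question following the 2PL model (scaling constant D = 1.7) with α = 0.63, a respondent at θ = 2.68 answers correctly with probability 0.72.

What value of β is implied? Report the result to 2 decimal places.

P(θ) = 1 / (1 + exp(−D·α(θ − β)))
logit(0.72) = ln(0.72/0.28) = 0.9445
β = θ − logit/(1.7·α) = 2.68 − 0.9445/1.0710 = 1.7981

1.80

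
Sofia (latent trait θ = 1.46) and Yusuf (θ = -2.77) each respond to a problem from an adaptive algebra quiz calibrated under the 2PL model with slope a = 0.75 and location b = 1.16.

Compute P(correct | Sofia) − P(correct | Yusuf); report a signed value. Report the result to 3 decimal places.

0.506

P(θ) = 1 / (1 + exp(−a(θ − b)))
P(Sofia) = 0.5560  [exponent 0.2250]
P(Yusuf) = 0.0499  [exponent -2.9475]
Difference = 0.5560 − 0.0499 = 0.5062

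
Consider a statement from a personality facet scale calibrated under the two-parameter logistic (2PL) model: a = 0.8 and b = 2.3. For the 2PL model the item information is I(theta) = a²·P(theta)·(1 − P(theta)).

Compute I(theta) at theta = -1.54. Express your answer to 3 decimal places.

0.027

P = 1/(1+e^{3.0720}) = 0.0443
P(1−P) = 0.0443 × 0.9557 = 0.0423
I = a² × P(1−P) = 0.8² × 0.0423 = 0.02708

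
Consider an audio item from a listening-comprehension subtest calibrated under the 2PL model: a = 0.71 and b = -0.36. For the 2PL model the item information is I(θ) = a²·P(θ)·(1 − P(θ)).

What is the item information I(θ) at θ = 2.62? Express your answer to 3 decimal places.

0.048

P = 1/(1+e^{-2.1158}) = 0.8924
P(1−P) = 0.8924 × 0.1076 = 0.0960
I = a² × P(1−P) = 0.71² × 0.0960 = 0.04839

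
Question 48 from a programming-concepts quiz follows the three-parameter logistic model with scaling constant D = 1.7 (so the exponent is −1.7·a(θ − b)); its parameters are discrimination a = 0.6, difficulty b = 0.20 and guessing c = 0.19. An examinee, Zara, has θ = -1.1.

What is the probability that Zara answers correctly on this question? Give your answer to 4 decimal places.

P(θ) = c + (1 − c) · 1 / (1 + exp(−D·a(θ − b)))
Exponent: 1.7 × 0.6 × (-1.1 − 0.20) = -1.3260
1/(1 + e^{1.3260}) = 0.2098
P = 0.19 + 0.81 × 0.2098 = 0.3600

0.3600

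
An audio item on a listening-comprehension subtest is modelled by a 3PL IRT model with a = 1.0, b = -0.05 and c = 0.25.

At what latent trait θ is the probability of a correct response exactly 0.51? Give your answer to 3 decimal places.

-0.684

P(θ) = c + (1 − c) · 1 / (1 + exp(−a(θ − b)))
Remove guessing floor: (0.51 − 0.25)/(1 − 0.25) = 0.3467
logit = ln(0.3467/0.6533) = -0.6337
θ = b + logit/(a) = -0.05 + (-0.6337)/1.0000 = -0.6837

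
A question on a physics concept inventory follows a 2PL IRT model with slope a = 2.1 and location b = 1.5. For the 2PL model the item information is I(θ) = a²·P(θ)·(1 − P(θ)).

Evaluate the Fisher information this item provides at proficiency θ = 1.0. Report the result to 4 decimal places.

P = 1/(1+e^{1.0500}) = 0.2592
P(1−P) = 0.2592 × 0.7408 = 0.1920
I = a² × P(1−P) = 2.1² × 0.1920 = 0.84684

0.8468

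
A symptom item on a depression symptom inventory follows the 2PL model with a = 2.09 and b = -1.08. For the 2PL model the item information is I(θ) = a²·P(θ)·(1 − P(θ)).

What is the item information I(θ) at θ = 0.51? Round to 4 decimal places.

0.1467

P = 1/(1+e^{-3.3231}) = 0.9652
P(1−P) = 0.9652 × 0.0348 = 0.0336
I = a² × P(1−P) = 2.09² × 0.0336 = 0.14667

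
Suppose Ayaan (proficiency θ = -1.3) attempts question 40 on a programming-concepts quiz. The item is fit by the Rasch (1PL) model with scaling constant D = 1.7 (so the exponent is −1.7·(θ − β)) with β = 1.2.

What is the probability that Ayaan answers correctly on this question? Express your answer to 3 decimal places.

P(θ) = 1 / (1 + exp(−D·(θ − β)))
Exponent: 1.7 × (-1.3 − 1.2) = -4.2500
1/(1 + e^{4.2500}) = 0.0141
P = 0.0141

0.014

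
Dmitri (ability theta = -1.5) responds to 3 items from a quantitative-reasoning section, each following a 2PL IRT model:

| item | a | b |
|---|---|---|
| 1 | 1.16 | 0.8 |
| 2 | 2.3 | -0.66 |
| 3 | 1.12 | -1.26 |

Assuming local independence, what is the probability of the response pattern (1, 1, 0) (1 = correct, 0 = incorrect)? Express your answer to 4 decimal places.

P(theta) = 1 / (1 + exp(−a(theta − b)))
P_1 = 1/(1+e^{2.6680}) = 0.0649
P_2 = 1/(1+e^{1.9320}) = 0.1265
P_3 = 1/(1+e^{0.2688}) = 0.4332
L = P_1 × P_2 × (1−P_3) = 0.0649 × 0.1265 × 0.5668 = 0.00465

0.0047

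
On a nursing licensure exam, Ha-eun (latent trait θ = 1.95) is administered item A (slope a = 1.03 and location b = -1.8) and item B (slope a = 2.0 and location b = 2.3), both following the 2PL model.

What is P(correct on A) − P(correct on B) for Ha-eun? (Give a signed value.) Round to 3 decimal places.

0.648

P(θ) = 1 / (1 + exp(−a(θ − b)))
P_A = 0.9794
P_B = 0.3318
P_A − P_B = 0.6476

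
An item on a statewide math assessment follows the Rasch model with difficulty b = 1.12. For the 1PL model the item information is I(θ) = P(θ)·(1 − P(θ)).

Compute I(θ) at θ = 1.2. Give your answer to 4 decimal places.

0.2496

P = 1/(1+e^{-0.0800}) = 0.5200
P(1−P) = 0.5200 × 0.4800 = 0.2496
I = P(1−P) = 0.24960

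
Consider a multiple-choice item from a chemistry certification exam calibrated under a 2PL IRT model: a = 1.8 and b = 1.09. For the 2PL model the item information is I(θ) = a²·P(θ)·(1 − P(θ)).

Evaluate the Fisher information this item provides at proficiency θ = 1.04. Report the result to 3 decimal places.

0.808

P = 1/(1+e^{0.0900}) = 0.4775
P(1−P) = 0.4775 × 0.5225 = 0.2495
I = a² × P(1−P) = 1.8² × 0.2495 = 0.80836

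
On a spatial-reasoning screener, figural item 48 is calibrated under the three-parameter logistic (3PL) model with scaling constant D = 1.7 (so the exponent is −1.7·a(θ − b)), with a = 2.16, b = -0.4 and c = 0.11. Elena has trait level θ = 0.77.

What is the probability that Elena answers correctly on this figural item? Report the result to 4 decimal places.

P(θ) = c + (1 − c) · 1 / (1 + exp(−D·a(θ − b)))
Exponent: 1.7 × 2.16 × (0.77 − (-0.4)) = 4.2962
1/(1 + e^{-4.2962}) = 0.9866
P = 0.11 + 0.89 × 0.9866 = 0.9880

0.9880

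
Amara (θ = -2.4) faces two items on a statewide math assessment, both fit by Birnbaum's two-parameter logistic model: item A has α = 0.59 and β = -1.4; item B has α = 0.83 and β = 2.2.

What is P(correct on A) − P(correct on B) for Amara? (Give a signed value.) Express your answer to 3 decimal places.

P(θ) = 1 / (1 + exp(−α(θ − β)))
P_A = 0.3566
P_B = 0.0215
P_A − P_B = 0.3351

0.335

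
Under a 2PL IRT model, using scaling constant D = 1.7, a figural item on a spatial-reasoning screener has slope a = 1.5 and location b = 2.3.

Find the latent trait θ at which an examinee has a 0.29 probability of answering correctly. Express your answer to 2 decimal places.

P(θ) = 1 / (1 + exp(−D·a(θ − b)))
logit = ln(0.2900/0.7100) = -0.8954
θ = b + logit/(1.7·a) = 2.3 + (-0.8954)/2.5500 = 1.9489

1.95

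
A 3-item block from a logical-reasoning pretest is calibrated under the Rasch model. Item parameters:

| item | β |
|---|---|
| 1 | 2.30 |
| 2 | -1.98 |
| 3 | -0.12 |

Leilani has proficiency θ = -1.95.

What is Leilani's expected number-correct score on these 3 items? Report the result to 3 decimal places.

P(θ) = 1 / (1 + exp(−(θ − β)))
P_1 = 1/(1+e^{4.2500}) = 0.0141
P_2 = 1/(1+e^{-0.0300}) = 0.5075
P_3 = 1/(1+e^{1.8300}) = 0.1382
E[score] = 0.0141 + 0.5075 + 0.1382 = 0.6598

0.660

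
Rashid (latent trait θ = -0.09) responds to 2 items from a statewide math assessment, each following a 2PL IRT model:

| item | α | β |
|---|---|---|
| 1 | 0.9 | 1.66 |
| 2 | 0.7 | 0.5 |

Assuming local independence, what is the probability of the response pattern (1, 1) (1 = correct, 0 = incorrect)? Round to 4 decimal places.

0.0683

P(θ) = 1 / (1 + exp(−α(θ − β)))
P_1 = 1/(1+e^{1.5750}) = 0.1715
P_2 = 1/(1+e^{0.4130}) = 0.3982
L = P_1 × P_2 = 0.1715 × 0.3982 = 0.06829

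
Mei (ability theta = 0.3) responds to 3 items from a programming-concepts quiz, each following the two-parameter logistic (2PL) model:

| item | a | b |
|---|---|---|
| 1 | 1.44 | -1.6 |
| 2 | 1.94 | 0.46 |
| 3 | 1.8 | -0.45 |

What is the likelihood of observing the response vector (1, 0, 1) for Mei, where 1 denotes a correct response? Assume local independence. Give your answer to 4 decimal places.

0.4303

P(theta) = 1 / (1 + exp(−a(theta − b)))
P_1 = 1/(1+e^{-2.7360}) = 0.9391
P_2 = 1/(1+e^{0.3104}) = 0.4230
P_3 = 1/(1+e^{-1.3500}) = 0.7941
L = P_1 × (1−P_2) × P_3 = 0.9391 × 0.5770 × 0.7941 = 0.43030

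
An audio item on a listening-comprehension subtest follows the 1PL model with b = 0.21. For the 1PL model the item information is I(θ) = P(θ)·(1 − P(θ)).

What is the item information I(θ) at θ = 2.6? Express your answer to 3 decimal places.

0.077

P = 1/(1+e^{-2.3900}) = 0.9161
P(1−P) = 0.9161 × 0.0839 = 0.0769
I = P(1−P) = 0.07689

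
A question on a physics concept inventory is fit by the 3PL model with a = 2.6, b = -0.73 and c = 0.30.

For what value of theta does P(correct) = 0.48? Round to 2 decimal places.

-1.14

P(theta) = c + (1 − c) · 1 / (1 + exp(−a(theta − b)))
Remove guessing floor: (0.48 − 0.30)/(1 − 0.30) = 0.2571
logit = ln(0.2571/0.7429) = -1.0609
theta = b + logit/(a) = -0.73 + (-1.0609)/2.6000 = -1.1380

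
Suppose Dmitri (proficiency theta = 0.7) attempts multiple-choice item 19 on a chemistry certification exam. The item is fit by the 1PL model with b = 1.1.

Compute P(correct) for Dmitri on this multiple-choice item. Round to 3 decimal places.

P(theta) = 1 / (1 + exp(−(theta − b)))
Exponent: (0.7 − 1.1) = -0.4000
1/(1 + e^{0.4000}) = 0.4013
P = 0.4013

0.401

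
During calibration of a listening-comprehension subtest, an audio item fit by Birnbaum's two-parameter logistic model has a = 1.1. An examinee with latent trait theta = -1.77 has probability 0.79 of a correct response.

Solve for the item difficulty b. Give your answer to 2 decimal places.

-2.97

P(theta) = 1 / (1 + exp(−a(theta − b)))
logit(0.79) = ln(0.79/0.21) = 1.3249
b = theta − logit/(a) = -1.77 − 1.3249/1.1000 = -2.9745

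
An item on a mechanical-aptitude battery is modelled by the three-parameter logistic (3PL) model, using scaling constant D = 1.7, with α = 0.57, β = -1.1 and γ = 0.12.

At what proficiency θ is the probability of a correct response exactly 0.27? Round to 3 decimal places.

P(θ) = γ + (1 − γ) · 1 / (1 + exp(−D·α(θ − β)))
Remove guessing floor: (0.27 − 0.12)/(1 − 0.12) = 0.1705
logit = ln(0.1705/0.8295) = -1.5824
θ = β + logit/(1.7·α) = -1.1 + (-1.5824)/0.9690 = -2.7330

-2.733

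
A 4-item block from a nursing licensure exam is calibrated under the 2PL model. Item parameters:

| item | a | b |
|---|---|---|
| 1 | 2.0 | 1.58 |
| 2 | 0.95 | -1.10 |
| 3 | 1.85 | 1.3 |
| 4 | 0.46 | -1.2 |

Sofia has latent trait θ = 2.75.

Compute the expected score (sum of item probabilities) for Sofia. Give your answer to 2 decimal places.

P(θ) = 1 / (1 + exp(−a(θ − b)))
P_1 = 1/(1+e^{-2.3400}) = 0.9121
P_2 = 1/(1+e^{-3.6575}) = 0.9749
P_3 = 1/(1+e^{-2.6825}) = 0.9360
P_4 = 1/(1+e^{-1.8170}) = 0.8602
E[score] = 0.9121 + 0.9749 + 0.9360 + 0.8602 = 3.6832

3.68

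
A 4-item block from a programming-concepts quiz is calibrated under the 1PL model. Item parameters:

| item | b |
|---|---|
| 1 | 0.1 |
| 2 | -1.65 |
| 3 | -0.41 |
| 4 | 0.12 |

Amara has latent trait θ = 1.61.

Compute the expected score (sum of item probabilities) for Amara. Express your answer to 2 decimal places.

P(θ) = 1 / (1 + exp(−(θ − b)))
P_1 = 1/(1+e^{-1.5100}) = 0.8191
P_2 = 1/(1+e^{-3.2600}) = 0.9630
P_3 = 1/(1+e^{-2.0200}) = 0.8829
P_4 = 1/(1+e^{-1.4900}) = 0.8161
E[score] = 0.8191 + 0.9630 + 0.8829 + 0.8161 = 3.4811

3.48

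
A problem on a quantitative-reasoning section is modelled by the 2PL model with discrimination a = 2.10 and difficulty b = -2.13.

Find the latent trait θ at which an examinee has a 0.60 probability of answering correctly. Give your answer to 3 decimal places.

-1.937

P(θ) = 1 / (1 + exp(−a(θ − b)))
logit = ln(0.6000/0.4000) = 0.4055
θ = b + logit/(a) = -2.13 + 0.4055/2.1000 = -1.9369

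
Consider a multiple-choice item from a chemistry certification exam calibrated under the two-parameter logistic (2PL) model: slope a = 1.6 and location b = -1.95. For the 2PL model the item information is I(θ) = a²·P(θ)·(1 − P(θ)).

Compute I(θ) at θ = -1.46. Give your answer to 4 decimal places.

0.5509

P = 1/(1+e^{-0.7840}) = 0.6865
P(1−P) = 0.6865 × 0.3135 = 0.2152
I = a² × P(1−P) = 1.6² × 0.2152 = 0.55092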